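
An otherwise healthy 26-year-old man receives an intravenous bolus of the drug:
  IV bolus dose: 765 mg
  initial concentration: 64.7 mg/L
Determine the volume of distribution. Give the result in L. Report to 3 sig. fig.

Vd = Dose / C₀ = 765.0 / 64.7 = 11.82 L

11.8 L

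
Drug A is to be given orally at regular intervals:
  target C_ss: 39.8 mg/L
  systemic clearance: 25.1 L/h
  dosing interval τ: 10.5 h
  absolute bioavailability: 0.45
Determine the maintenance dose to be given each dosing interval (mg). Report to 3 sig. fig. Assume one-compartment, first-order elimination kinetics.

At steady state, F × (Dose/τ) = Css × CL.
Dose = Css × CL × τ / F = 39.8 × 25.10 × 10.5 / 0.45 = 23310 mg

23300 mg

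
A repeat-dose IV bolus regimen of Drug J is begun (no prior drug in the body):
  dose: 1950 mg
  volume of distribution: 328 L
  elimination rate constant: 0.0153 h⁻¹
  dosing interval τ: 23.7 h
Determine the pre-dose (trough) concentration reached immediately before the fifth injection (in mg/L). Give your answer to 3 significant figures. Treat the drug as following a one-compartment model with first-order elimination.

C₀ per dose = Dose / Vd = 1950 / 328 = 5.945 mg/L
Fraction remaining after one interval: r = e^(−kτ) = e^(−0.01530 × 23.7) = 0.6959
Before dose 5, 4 doses have been given (aged 1τ, 2τ, 3τ, 4τ).
C_trough = C₀ × (r + r² + … + r^4) = C₀ × r(1−r^4)/(1−r)
        = 5.945 × 0.6959 × (1 − 0.2345) / (1 − 0.6959) = 10.41 mg/L

10.4 mg/L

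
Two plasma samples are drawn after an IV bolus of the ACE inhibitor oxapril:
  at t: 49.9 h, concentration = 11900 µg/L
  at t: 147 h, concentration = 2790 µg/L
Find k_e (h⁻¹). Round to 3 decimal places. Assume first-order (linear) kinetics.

k = ln(C₁/C₂) / (t₂ − t₁) = ln(11900/2790) / (147 − 49.9)
  = 1.450 / 97.10 = 0.01493 h⁻¹

0.015 h⁻¹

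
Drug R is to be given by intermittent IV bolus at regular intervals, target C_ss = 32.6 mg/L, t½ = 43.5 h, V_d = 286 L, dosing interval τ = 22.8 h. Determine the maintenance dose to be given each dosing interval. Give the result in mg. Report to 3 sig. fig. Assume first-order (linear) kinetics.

3390 mg

k = ln2 / t½ = 0.693147 / 43.5 = 0.01593 h⁻¹
CL = k × Vd = 0.01593 × 286 = 4.556 L/h
At steady state, Dose/τ = Css × CL.
Dose = Css × CL × τ = 32.6 × 4.556 × 22.8 = 3386 mg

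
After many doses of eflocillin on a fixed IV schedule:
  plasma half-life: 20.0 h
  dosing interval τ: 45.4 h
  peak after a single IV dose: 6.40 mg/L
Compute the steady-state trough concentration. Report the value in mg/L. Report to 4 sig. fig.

1.674 mg/L

k = ln2 / t½ = 0.693147 / 20.0 = 0.03466 h⁻¹
e^(−kτ) = e^(−0.03466 × 45.4) = 0.2073
Accumulation ratio R = 1 / (1 − e^(−kτ)) = 1 / (1 − 0.2073) = 1.262
Steady-state trough = C₀ × R × e^(−kτ) = 6.40 × 1.262 × 0.2073 = 1.674 mg/L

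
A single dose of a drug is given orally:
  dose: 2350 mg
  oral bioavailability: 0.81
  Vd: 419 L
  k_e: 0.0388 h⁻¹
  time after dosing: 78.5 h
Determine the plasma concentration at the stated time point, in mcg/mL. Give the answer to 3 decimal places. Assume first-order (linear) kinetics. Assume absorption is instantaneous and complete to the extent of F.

0.216 mcg/mL

Amount reaching circulation = F × Dose = 0.81 × 2350 = 1904 mg
C₀ = F·Dose / Vd = 1904 / 419 = 4.544 mg/L
C = C₀ · e^(−k·t) = 4.544 × e^(−0.03880 × 78.5)
  = 4.544 × 0.04756 = 0.2161 mg/L
(0.2161 mg/L = 0.2161 mcg/mL)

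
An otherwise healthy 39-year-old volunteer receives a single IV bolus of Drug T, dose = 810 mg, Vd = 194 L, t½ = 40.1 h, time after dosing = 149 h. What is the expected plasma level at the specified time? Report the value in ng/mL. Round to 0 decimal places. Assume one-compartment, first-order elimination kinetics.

C₀ = Dose / Vd = 810.0 / 194 = 4.175 mg/L
k = ln2 / t½ = 0.693147 / 40.1 = 0.01729 h⁻¹
C = C₀ · e^(−k·t) = 4.175 × e^(−0.01729 × 149)
  = 4.175 × 0.07606 = 0.3176 mg/L
Convert: 0.3176 mg/L × 1000 = 317.6 ng/mL

318 ng/mL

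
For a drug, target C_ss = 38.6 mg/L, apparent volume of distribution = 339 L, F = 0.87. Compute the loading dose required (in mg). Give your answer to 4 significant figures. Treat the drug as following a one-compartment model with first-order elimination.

15040 mg

LD = Css × Vd / F = 38.6 × 339 / 0.87 = 15040 mg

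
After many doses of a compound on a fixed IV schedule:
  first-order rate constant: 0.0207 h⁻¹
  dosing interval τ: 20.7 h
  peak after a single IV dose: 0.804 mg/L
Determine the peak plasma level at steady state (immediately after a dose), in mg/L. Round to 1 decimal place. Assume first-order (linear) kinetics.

e^(−kτ) = e^(−0.02070 × 20.7) = 0.6515
Accumulation ratio R = 1 / (1 − e^(−kτ)) = 1 / (1 − 0.6515) = 2.869
Steady-state peak = C₀ × R = 0.804 × 2.869 = 2.307 mg/L

2.3 mg/L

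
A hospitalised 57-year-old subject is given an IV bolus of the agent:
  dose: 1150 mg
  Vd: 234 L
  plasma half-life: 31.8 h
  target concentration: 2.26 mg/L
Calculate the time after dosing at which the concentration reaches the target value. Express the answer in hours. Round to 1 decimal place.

35.6 h

C₀ = Dose / Vd = 1150 / 234 = 4.915 mg/L
k = ln2 / t½ = 0.693147 / 31.8 = 0.02180 h⁻¹
t = ln(C₀ / C) / k = ln(4.915 / 2.26) / 0.02180
  = ln(2.175) / 0.02180 = 0.7770 / 0.02180 = 35.64 h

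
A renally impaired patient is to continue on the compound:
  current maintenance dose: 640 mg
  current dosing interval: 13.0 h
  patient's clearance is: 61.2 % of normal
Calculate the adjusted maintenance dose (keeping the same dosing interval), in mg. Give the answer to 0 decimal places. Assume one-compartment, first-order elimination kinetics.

To keep the same average steady-state level, dosing rate must scale with clearance.
CL ratio = 61.2 / 100 = 0.6120
New dose (same interval) = 640 × 0.6120 = 391.7 mg

392 mg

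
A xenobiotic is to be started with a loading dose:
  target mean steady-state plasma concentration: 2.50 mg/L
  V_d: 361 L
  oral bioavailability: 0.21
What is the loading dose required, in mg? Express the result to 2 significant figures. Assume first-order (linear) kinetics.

4300 mg

LD = Css × Vd / F = 2.50 × 361 / 0.21 = 4298 mg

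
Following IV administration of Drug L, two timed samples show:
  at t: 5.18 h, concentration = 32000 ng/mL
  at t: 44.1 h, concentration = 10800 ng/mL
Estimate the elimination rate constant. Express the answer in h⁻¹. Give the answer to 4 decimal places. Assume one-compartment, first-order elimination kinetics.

k = ln(C₁/C₂) / (t₂ − t₁) = ln(32000/10800) / (44.1 − 5.18)
  = 1.086 / 38.92 = 0.02790 h⁻¹

0.0279 h⁻¹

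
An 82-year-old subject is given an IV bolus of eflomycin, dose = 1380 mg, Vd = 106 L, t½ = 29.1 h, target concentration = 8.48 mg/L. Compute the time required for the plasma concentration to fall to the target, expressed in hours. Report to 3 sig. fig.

18.0 h

C₀ = Dose / Vd = 1380 / 106 = 13.02 mg/L
k = ln2 / t½ = 0.693147 / 29.1 = 0.02382 h⁻¹
t = ln(C₀ / C) / k = ln(13.02 / 8.48) / 0.02382
  = ln(1.535) / 0.02382 = 0.4285 / 0.02382 = 17.99 h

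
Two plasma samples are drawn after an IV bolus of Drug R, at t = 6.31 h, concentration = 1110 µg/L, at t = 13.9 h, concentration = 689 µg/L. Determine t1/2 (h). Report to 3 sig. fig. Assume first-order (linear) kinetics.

k = ln(C₁/C₂) / (t₂ − t₁) = ln(1110/689) / (13.9 − 6.31)
  = 0.4769 / 7.590 = 0.06283 h⁻¹
t½ = ln2 / k = 0.693147 / 0.06283 = 11.03 h

11.0 h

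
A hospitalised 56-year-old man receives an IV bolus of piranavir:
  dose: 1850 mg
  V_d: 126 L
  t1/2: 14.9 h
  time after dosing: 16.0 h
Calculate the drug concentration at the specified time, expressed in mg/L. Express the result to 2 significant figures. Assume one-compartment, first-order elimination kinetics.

7.0 mg/L

C₀ = Dose / Vd = 1850 / 126 = 14.68 mg/L
k = ln2 / t½ = 0.693147 / 14.9 = 0.04652 h⁻¹
C = C₀ · e^(−k·t) = 14.68 × e^(−0.04652 × 16.0)
  = 14.68 × 0.4751 = 6.974 mg/L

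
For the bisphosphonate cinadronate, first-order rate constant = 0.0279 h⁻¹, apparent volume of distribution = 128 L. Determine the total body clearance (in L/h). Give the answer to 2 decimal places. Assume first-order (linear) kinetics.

CL = k × Vd = 0.0279 × 128 = 3.571 L/h

3.57 L/h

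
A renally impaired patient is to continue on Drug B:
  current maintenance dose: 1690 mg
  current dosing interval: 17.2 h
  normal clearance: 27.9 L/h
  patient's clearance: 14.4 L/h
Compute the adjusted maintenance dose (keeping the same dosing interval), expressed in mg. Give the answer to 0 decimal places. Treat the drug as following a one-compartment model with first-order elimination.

872 mg

To keep the same average steady-state level, dosing rate must scale with clearance.
CL ratio = 14.4 / 27.9 = 0.5161
New dose (same interval) = 1690 × 0.5161 = 872.2 mg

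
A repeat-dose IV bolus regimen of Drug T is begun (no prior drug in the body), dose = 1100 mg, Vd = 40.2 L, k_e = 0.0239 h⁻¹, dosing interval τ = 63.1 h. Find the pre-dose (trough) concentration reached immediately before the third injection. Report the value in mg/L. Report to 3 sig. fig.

C₀ per dose = Dose / Vd = 1100 / 40.2 = 27.36 mg/L
Fraction remaining after one interval: r = e^(−kτ) = e^(−0.02390 × 63.1) = 0.2213
Before dose 3, 2 doses have been given (aged 1τ, 2τ).
C_trough = C₀ × (r + r²) = 27.36 × (0.2213 + 0.04897) = 7.395 mg/L

7.40 mg/L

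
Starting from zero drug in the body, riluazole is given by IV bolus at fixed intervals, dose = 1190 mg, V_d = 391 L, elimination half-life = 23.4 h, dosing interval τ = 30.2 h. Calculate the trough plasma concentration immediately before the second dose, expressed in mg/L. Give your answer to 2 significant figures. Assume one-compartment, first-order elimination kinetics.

C₀ per dose = Dose / Vd = 1190 / 391 = 3.043 mg/L
k = ln2 / t½ = 0.693147 / 23.4 = 0.02962 h⁻¹
Fraction remaining after one interval: r = e^(−kτ) = e^(−0.02962 × 30.2) = 0.4088
Before dose 2, 1 dose has been given (aged 1τ).
C_trough = C₀ × r = 3.043 × 0.4088 = 1.244 mg/L

1.2 mg/L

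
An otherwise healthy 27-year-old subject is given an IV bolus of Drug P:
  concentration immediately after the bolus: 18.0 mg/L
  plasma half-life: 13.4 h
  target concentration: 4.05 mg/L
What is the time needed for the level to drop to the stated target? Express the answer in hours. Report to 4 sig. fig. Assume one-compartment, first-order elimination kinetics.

28.84 h

k = ln2 / t½ = 0.693147 / 13.4 = 0.05173 h⁻¹
t = ln(C₀ / C) / k = ln(18.00 / 4.05) / 0.05173
  = ln(4.444) / 0.05173 = 1.492 / 0.05173 = 28.84 h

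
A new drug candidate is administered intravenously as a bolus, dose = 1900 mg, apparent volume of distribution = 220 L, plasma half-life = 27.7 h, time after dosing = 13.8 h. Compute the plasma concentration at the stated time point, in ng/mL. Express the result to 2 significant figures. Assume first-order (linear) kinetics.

6100 ng/mL

C₀ = Dose / Vd = 1900 / 220 = 8.636 mg/L
k = ln2 / t½ = 0.693147 / 27.7 = 0.02502 h⁻¹
C = C₀ · e^(−k·t) = 8.636 × e^(−0.02502 × 13.8)
  = 8.636 × 0.7080 = 6.114 mg/L
Convert: 6.114 mg/L × 1000 = 6114 ng/mL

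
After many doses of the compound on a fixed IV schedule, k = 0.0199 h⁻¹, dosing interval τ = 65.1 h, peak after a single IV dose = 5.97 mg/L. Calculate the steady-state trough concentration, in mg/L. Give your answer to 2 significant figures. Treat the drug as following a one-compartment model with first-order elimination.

e^(−kτ) = e^(−0.01990 × 65.1) = 0.2738
Accumulation ratio R = 1 / (1 − e^(−kτ)) = 1 / (1 − 0.2738) = 1.377
Steady-state trough = C₀ × R × e^(−kτ) = 5.97 × 1.377 × 0.2738 = 2.251 mg/L

2.3 mg/L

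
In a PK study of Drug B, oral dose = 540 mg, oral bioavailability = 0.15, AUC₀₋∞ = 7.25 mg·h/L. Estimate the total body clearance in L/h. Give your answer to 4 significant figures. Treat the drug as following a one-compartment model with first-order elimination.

11.17 L/h

CL = F·Dose / AUC = 0.15 × 540 / 7.25 = 11.17 L/h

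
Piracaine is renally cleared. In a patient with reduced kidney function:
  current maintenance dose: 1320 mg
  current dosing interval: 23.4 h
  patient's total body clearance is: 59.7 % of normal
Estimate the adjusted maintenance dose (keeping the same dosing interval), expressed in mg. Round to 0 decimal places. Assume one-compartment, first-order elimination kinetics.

To keep the same average steady-state level, dosing rate must scale with clearance.
CL ratio = 59.7 / 100 = 0.5970
New dose (same interval) = 1320 × 0.5970 = 788.0 mg

788 mg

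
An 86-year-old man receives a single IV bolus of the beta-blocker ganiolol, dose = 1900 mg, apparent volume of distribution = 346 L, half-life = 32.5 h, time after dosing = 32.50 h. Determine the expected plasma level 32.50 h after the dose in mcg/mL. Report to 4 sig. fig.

2.746 mcg/mL

C₀ = Dose / Vd = 1900 / 346 = 5.491 mg/L
k = ln2 / t½ = 0.693147 / 32.5 = 0.02133 h⁻¹
t / t½ = 32.50 / 32.5 = 1 half-lives
C = C₀ × (1/2)^1 = 5.491 × 0.5000 = 2.746 mg/L
(2.746 mg/L = 2.746 mcg/mL)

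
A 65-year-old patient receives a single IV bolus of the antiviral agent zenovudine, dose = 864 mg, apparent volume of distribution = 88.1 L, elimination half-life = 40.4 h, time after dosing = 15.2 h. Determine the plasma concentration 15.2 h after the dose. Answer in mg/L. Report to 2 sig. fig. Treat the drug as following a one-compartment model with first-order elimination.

C₀ = Dose / Vd = 864.0 / 88.1 = 9.807 mg/L
k = ln2 / t½ = 0.693147 / 40.4 = 0.01716 h⁻¹
C = C₀ · e^(−k·t) = 9.807 × e^(−0.01716 × 15.2)
  = 9.807 × 0.7704 = 7.555 mg/L

7.6 mg/L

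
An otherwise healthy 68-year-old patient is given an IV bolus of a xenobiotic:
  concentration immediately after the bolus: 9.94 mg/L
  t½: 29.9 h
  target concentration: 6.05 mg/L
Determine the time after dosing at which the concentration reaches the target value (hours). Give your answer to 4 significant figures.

k = ln2 / t½ = 0.693147 / 29.9 = 0.02318 h⁻¹
t = ln(C₀ / C) / k = ln(9.940 / 6.05) / 0.02318
  = ln(1.643) / 0.02318 = 0.4965 / 0.02318 = 21.42 h

21.42 h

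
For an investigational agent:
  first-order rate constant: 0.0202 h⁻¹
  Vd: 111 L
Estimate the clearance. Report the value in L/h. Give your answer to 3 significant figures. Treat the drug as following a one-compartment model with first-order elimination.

2.24 L/h

CL = k × Vd = 0.0202 × 111 = 2.242 L/h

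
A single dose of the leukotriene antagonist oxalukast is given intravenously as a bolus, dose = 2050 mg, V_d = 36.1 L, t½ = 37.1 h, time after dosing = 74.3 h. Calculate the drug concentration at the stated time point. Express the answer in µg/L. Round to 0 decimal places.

C₀ = Dose / Vd = 2050 / 36.1 = 56.79 mg/L
k = ln2 / t½ = 0.693147 / 37.1 = 0.01868 h⁻¹
C = C₀ · e^(−k·t) = 56.79 × e^(−0.01868 × 74.3)
  = 56.79 × 0.2496 = 14.17 mg/L
Convert: 14.17 mg/L × 1000 = 14170 µg/L

14170 µg/L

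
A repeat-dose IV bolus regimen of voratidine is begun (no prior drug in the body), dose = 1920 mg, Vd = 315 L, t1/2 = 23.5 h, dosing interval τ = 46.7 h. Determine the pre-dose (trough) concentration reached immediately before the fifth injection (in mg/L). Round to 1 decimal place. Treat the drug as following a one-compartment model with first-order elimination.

C₀ per dose = Dose / Vd = 1920 / 315 = 6.095 mg/L
k = ln2 / t½ = 0.693147 / 23.5 = 0.02950 h⁻¹
Fraction remaining after one interval: r = e^(−kτ) = e^(−0.02950 × 46.7) = 0.2522
Before dose 5, 4 doses have been given (aged 1τ, 2τ, 3τ, 4τ).
C_trough = C₀ × (r + r² + … + r^4) = C₀ × r(1−r^4)/(1−r)
        = 6.095 × 0.2522 × (1 − 0.004046) / (1 − 0.2522) = 2.047 mg/L

2.0 mg/L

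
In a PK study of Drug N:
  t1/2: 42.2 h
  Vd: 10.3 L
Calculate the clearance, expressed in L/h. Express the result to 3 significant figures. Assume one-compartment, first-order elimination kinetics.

0.169 L/h

k = ln2 / t½ = 0.693147 / 42.2 = 0.01643 h⁻¹
CL = k × Vd = 0.01643 × 10.3 = 0.1692 L/h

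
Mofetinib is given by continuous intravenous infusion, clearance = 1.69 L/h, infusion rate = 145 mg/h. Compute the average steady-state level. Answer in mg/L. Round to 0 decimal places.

86 mg/L

At steady state Css = R₀ / CL = 145 / 1.690 = 85.80 mg/L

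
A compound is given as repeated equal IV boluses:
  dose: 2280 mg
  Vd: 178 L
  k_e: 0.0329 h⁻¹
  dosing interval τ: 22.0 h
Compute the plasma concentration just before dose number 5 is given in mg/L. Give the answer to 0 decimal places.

C₀ per dose = Dose / Vd = 2280 / 178 = 12.81 mg/L
Fraction remaining after one interval: r = e^(−kτ) = e^(−0.03290 × 22.0) = 0.4849
Before dose 5, 4 doses have been given (aged 1τ, 2τ, 3τ, 4τ).
C_trough = C₀ × (r + r² + … + r^4) = C₀ × r(1−r^4)/(1−r)
        = 12.81 × 0.4849 × (1 − 0.05529) / (1 − 0.4849) = 11.39 mg/L

11 mg/L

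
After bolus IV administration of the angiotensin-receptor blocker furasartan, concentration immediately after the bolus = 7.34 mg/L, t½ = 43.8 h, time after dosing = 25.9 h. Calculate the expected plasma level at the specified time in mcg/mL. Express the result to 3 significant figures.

4.87 mcg/mL

k = ln2 / t½ = 0.693147 / 43.8 = 0.01583 h⁻¹
C = C₀ · e^(−k·t) = 7.340 × e^(−0.01583 × 25.9)
  = 7.340 × 0.6637 = 4.872 mg/L
(4.872 mg/L = 4.872 mcg/mL)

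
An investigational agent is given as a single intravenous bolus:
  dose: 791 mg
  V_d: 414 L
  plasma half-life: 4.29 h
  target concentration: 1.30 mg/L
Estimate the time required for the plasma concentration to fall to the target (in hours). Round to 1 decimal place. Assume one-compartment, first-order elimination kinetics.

C₀ = Dose / Vd = 791.0 / 414 = 1.911 mg/L
k = ln2 / t½ = 0.693147 / 4.29 = 0.1616 h⁻¹
t = ln(C₀ / C) / k = ln(1.911 / 1.30) / 0.1616
  = ln(1.470) / 0.1616 = 0.3853 / 0.1616 = 2.384 h

2.4 h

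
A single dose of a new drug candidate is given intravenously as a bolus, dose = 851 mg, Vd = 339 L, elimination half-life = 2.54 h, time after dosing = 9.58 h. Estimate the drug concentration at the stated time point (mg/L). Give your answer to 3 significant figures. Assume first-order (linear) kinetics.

0.184 mg/L

C₀ = Dose / Vd = 851.0 / 339 = 2.510 mg/L
k = ln2 / t½ = 0.693147 / 2.54 = 0.2729 h⁻¹
C = C₀ · e^(−k·t) = 2.510 × e^(−0.2729 × 9.58)
  = 2.510 × 0.07321 = 0.1838 mg/L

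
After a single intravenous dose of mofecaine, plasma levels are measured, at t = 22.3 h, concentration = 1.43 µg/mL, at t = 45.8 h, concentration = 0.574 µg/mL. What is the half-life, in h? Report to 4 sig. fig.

17.85 h

k = ln(C₁/C₂) / (t₂ − t₁) = ln(1.43/0.574) / (45.8 − 22.3)
  = 0.9128 / 23.50 = 0.03884 h⁻¹
t½ = ln2 / k = 0.693147 / 0.03884 = 17.85 h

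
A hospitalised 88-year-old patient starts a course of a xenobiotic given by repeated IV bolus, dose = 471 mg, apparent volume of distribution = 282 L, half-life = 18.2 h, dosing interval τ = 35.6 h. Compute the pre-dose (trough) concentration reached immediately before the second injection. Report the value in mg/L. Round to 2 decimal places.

C₀ per dose = Dose / Vd = 471 / 282 = 1.670 mg/L
k = ln2 / t½ = 0.693147 / 18.2 = 0.03809 h⁻¹
Fraction remaining after one interval: r = e^(−kτ) = e^(−0.03809 × 35.6) = 0.2577
Before dose 2, 1 dose has been given (aged 1τ).
C_trough = C₀ × r = 1.670 × 0.2577 = 0.4304 mg/L

0.43 mg/L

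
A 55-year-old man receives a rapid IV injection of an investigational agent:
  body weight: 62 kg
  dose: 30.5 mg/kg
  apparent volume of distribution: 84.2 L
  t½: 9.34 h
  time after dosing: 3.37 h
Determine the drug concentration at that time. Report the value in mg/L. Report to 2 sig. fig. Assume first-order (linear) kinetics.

17 mg/L

Total dose = 30.5 × 62 = 1891 mg
C₀ = Dose / Vd = 1891 / 84.2 = 22.46 mg/L
k = ln2 / t½ = 0.693147 / 9.34 = 0.07421 h⁻¹
C = C₀ · e^(−k·t) = 22.46 × e^(−0.07421 × 3.37)
  = 22.46 × 0.7787 = 17.49 mg/L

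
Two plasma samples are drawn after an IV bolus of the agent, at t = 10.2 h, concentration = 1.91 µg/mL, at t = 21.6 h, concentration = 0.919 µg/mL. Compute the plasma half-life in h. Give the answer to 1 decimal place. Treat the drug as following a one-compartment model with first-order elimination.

10.8 h

k = ln(C₁/C₂) / (t₂ − t₁) = ln(1.91/0.919) / (21.6 − 10.2)
  = 0.7316 / 11.40 = 0.06418 h⁻¹
t½ = ln2 / k = 0.693147 / 0.06418 = 10.80 h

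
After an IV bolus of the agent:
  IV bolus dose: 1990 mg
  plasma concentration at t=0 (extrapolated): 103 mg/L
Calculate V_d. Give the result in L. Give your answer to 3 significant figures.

19.3 L

Vd = Dose / C₀ = 1990 / 103 = 19.32 L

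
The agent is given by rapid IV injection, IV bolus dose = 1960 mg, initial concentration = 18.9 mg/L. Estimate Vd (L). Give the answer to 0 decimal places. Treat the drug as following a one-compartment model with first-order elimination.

104 L

Vd = Dose / C₀ = 1960 / 18.9 = 103.7 L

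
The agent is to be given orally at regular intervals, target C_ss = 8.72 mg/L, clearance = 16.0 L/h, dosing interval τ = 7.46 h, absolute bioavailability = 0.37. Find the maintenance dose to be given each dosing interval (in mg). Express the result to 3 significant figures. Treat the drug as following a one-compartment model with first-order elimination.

2810 mg

At steady state, F × (Dose/τ) = Css × CL.
Dose = Css × CL × τ / F = 8.72 × 16.00 × 7.46 / 0.37 = 2813 mg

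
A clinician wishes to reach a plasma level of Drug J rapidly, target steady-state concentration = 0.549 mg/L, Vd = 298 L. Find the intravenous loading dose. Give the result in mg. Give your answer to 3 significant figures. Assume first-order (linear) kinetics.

LD = Css × Vd = 0.549 × 298 = 163.6 mg

164 mg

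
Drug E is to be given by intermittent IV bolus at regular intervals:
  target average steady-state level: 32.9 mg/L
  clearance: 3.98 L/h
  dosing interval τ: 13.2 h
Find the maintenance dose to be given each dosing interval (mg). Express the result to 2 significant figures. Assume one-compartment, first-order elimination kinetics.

At steady state, Dose/τ = Css × CL.
Dose = Css × CL × τ = 32.9 × 3.980 × 13.2 = 1728 mg

1700 mg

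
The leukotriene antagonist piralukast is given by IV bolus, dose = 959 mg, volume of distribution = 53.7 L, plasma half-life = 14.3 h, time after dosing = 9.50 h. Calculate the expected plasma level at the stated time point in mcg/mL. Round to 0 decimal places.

C₀ = Dose / Vd = 959.0 / 53.7 = 17.86 mg/L
k = ln2 / t½ = 0.693147 / 14.3 = 0.04847 h⁻¹
C = C₀ · e^(−k·t) = 17.86 × e^(−0.04847 × 9.50)
  = 17.86 × 0.6310 = 11.27 mg/L
(11.27 mg/L = 11.27 mcg/mL)

11 mcg/mL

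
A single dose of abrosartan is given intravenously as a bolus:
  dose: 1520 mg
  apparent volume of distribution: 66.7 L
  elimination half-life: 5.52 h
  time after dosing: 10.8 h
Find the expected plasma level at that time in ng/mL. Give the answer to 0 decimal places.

C₀ = Dose / Vd = 1520 / 66.7 = 22.79 mg/L
k = ln2 / t½ = 0.693147 / 5.52 = 0.1256 h⁻¹
C = C₀ · e^(−k·t) = 22.79 × e^(−0.1256 × 10.8)
  = 22.79 × 0.2576 = 5.871 mg/L
Convert: 5.871 mg/L × 1000 = 5871 ng/mL

5871 ng/mL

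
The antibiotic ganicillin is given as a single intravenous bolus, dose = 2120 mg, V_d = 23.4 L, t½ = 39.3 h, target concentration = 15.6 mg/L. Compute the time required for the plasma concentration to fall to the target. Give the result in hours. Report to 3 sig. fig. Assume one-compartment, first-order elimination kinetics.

99.7 h

C₀ = Dose / Vd = 2120 / 23.4 = 90.60 mg/L
k = ln2 / t½ = 0.693147 / 39.3 = 0.01764 h⁻¹
t = ln(C₀ / C) / k = ln(90.60 / 15.6) / 0.01764
  = ln(5.808) / 0.01764 = 1.759 / 0.01764 = 99.72 h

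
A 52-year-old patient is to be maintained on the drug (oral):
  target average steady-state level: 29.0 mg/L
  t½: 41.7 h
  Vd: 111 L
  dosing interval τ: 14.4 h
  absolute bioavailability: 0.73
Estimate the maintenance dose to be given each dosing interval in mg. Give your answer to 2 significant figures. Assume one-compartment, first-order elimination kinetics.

k = ln2 / t½ = 0.693147 / 41.7 = 0.01662 h⁻¹
CL = k × Vd = 0.01662 × 111 = 1.845 L/h
At steady state, F × (Dose/τ) = Css × CL.
Dose = Css × CL × τ / F = 29.0 × 1.845 × 14.4 / 0.73 = 1055 mg

1100 mg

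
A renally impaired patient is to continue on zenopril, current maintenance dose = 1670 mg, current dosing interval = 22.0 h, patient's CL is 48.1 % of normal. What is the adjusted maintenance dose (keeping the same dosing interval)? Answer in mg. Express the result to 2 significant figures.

800 mg

To keep the same average steady-state level, dosing rate must scale with clearance.
CL ratio = 48.1 / 100 = 0.4810
New dose (same interval) = 1670 × 0.4810 = 803.3 mg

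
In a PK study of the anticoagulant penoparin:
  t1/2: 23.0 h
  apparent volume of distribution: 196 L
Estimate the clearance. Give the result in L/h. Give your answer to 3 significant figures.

5.91 L/h

k = ln2 / t½ = 0.693147 / 23.0 = 0.03014 h⁻¹
CL = k × Vd = 0.03014 × 196 = 5.907 L/h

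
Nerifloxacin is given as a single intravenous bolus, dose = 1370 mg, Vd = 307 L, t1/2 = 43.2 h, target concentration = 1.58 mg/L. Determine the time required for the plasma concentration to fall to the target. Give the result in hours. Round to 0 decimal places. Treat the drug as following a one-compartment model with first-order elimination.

C₀ = Dose / Vd = 1370 / 307 = 4.463 mg/L
k = ln2 / t½ = 0.693147 / 43.2 = 0.01605 h⁻¹
t = ln(C₀ / C) / k = ln(4.463 / 1.58) / 0.01605
  = ln(2.825) / 0.01605 = 1.039 / 0.01605 = 64.74 h

65 h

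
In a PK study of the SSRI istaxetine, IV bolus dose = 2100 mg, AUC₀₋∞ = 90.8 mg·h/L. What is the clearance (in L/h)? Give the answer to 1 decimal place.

23.1 L/h

CL = Dose / AUC = 2100 / 90.8 = 23.13 L/h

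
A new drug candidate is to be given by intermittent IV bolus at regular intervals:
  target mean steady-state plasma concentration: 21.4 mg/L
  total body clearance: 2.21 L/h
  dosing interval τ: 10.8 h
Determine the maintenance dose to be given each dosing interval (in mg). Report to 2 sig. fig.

At steady state, Dose/τ = Css × CL.
Dose = Css × CL × τ = 21.4 × 2.210 × 10.8 = 510.8 mg

510 mg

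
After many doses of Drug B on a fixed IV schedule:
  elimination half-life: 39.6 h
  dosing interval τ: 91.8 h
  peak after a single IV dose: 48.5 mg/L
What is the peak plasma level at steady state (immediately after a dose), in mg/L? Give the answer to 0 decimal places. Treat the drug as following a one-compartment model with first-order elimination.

61 mg/L

k = ln2 / t½ = 0.693147 / 39.6 = 0.01750 h⁻¹
e^(−kτ) = e^(−0.01750 × 91.8) = 0.2006
Accumulation ratio R = 1 / (1 − e^(−kτ)) = 1 / (1 − 0.2006) = 1.251
Steady-state peak = C₀ × R = 48.5 × 1.251 = 60.67 mg/L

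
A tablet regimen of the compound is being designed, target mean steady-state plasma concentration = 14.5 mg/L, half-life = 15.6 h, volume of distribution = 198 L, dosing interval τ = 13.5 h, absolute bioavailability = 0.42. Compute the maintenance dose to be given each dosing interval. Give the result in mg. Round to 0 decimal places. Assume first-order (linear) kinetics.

4100 mg

k = ln2 / t½ = 0.693147 / 15.6 = 0.04443 h⁻¹
CL = k × Vd = 0.04443 × 198 = 8.797 L/h
At steady state, F × (Dose/τ) = Css × CL.
Dose = Css × CL × τ / F = 14.5 × 8.797 × 13.5 / 0.42 = 4100 mg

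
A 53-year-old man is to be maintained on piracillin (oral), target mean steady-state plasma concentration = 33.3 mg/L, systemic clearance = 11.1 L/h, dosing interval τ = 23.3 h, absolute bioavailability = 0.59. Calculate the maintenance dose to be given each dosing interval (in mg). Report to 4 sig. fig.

At steady state, F × (Dose/τ) = Css × CL.
Dose = Css × CL × τ / F = 33.3 × 11.10 × 23.3 / 0.59 = 14600 mg

14600 mg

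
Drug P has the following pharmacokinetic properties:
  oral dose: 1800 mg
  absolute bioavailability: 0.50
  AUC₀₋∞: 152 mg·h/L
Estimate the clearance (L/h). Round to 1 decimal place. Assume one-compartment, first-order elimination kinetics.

5.9 L/h

CL = F·Dose / AUC = 0.50 × 1800 / 152 = 5.921 L/h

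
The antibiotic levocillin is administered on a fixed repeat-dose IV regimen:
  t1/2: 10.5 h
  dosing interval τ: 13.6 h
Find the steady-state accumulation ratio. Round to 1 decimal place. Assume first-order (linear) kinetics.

1.7

k = ln2 / t½ = 0.693147 / 10.5 = 0.06601 h⁻¹
e^(−kτ) = e^(−0.06601 × 13.6) = 0.4075
Accumulation ratio R = 1 / (1 − e^(−kτ)) = 1 / (1 − 0.4075) = 1.688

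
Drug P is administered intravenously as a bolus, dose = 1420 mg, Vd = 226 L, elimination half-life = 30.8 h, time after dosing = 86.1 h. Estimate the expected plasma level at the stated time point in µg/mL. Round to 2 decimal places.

0.91 µg/mL

C₀ = Dose / Vd = 1420 / 226 = 6.283 mg/L
k = ln2 / t½ = 0.693147 / 30.8 = 0.02250 h⁻¹
C = C₀ · e^(−k·t) = 6.283 × e^(−0.02250 × 86.1)
  = 6.283 × 0.1441 = 0.9054 mg/L
(0.9054 mg/L = 0.9054 µg/mL)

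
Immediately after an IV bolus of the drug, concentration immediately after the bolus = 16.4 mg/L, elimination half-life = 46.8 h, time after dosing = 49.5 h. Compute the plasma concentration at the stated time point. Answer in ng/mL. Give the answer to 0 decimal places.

7879 ng/mL

k = ln2 / t½ = 0.693147 / 46.8 = 0.01481 h⁻¹
C = C₀ · e^(−k·t) = 16.40 × e^(−0.01481 × 49.5)
  = 16.40 × 0.4804 = 7.879 mg/L
Convert: 7.879 mg/L × 1000 = 7879 ng/mL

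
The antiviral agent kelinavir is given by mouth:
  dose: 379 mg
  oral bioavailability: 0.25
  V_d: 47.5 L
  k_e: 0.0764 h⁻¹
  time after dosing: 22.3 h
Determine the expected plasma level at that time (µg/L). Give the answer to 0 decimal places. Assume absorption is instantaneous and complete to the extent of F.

Amount reaching circulation = F × Dose = 0.25 × 379.0 = 94.75 mg
C₀ = F·Dose / Vd = 94.75 / 47.5 = 1.995 mg/L
C = C₀ · e^(−k·t) = 1.995 × e^(−0.07640 × 22.3)
  = 1.995 × 0.1820 = 0.3631 mg/L
Convert: 0.3631 mg/L × 1000 = 363.1 µg/L

363 µg/L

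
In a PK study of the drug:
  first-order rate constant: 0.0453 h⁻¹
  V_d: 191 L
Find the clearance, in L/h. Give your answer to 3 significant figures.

CL = k × Vd = 0.0453 × 191 = 8.652 L/h

8.65 L/h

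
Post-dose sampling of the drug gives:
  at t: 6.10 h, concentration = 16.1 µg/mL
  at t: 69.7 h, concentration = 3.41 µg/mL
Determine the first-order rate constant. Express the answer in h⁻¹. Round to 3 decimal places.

0.024 h⁻¹

k = ln(C₁/C₂) / (t₂ − t₁) = ln(16.1/3.41) / (69.7 − 6.10)
  = 1.552 / 63.60 = 0.02440 h⁻¹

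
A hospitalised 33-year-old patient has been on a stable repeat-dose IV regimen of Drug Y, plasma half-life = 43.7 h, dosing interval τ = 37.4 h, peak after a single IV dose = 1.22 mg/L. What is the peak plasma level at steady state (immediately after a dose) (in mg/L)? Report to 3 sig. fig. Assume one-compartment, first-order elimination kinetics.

k = ln2 / t½ = 0.693147 / 43.7 = 0.01586 h⁻¹
e^(−kτ) = e^(−0.01586 × 37.4) = 0.5526
Accumulation ratio R = 1 / (1 − e^(−kτ)) = 1 / (1 − 0.5526) = 2.235
Steady-state peak = C₀ × R = 1.22 × 2.235 = 2.727 mg/L

2.73 mg/L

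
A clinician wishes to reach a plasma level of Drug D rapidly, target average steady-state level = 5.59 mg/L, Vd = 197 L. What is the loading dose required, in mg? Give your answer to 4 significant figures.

1101 mg

LD = Css × Vd = 5.59 × 197 = 1101 mg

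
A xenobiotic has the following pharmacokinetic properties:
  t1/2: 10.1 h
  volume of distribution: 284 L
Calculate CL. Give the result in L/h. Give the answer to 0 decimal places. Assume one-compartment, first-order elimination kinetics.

k = ln2 / t½ = 0.693147 / 10.1 = 0.06863 h⁻¹
CL = k × Vd = 0.06863 × 284 = 19.49 L/h

19 L/h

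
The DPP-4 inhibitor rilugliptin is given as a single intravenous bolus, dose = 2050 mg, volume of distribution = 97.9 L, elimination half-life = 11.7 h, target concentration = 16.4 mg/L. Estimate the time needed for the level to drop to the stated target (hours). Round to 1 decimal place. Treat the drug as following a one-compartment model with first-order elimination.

4.1 h

C₀ = Dose / Vd = 2050 / 97.9 = 20.94 mg/L
k = ln2 / t½ = 0.693147 / 11.7 = 0.05924 h⁻¹
t = ln(C₀ / C) / k = ln(20.94 / 16.4) / 0.05924
  = ln(1.277) / 0.05924 = 0.2445 / 0.05924 = 4.127 h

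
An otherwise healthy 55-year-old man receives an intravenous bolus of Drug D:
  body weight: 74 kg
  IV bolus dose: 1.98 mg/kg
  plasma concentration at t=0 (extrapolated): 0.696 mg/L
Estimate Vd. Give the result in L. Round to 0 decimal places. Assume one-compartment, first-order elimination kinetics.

211 L

Dose = 1.98 × 74 = 146.5 mg
Vd = Dose / C₀ = 146.5 / 0.696 = 210.5 L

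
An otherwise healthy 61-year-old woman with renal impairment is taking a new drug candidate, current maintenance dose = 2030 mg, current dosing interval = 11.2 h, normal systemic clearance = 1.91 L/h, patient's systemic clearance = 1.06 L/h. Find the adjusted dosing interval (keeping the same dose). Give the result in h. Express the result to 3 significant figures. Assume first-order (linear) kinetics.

To keep the same average steady-state level, dosing rate must scale with clearance.
CL ratio = 1.06 / 1.91 = 0.5550
New interval (same dose) = 11.2 / 0.5550 = 20.18 h

20.2 h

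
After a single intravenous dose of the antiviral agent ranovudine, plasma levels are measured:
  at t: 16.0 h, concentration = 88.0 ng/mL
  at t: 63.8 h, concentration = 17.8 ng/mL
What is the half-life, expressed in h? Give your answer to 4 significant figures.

20.73 h

k = ln(C₁/C₂) / (t₂ − t₁) = ln(88.0/17.8) / (63.8 − 16.0)
  = 1.598 / 47.80 = 0.03343 h⁻¹
t½ = ln2 / k = 0.693147 / 0.03343 = 20.73 h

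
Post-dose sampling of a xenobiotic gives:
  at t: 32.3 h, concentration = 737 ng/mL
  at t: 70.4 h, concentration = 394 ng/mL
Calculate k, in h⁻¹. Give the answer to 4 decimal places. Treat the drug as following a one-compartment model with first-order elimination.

0.0164 h⁻¹

k = ln(C₁/C₂) / (t₂ − t₁) = ln(737/394) / (70.4 − 32.3)
  = 0.6262 / 38.10 = 0.01644 h⁻¹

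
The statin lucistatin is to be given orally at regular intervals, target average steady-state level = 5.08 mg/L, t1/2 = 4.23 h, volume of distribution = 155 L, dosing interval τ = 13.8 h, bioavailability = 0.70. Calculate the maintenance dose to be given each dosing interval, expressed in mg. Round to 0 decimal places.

k = ln2 / t½ = 0.693147 / 4.23 = 0.1639 h⁻¹
CL = k × Vd = 0.1639 × 155 = 25.40 L/h
At steady state, F × (Dose/τ) = Css × CL.
Dose = Css × CL × τ / F = 5.08 × 25.40 × 13.8 / 0.70 = 2544 mg

2544 mg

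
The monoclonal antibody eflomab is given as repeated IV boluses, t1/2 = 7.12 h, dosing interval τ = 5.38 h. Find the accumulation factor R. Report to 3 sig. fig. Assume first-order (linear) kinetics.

2.45

k = ln2 / t½ = 0.693147 / 7.12 = 0.09735 h⁻¹
e^(−kτ) = e^(−0.09735 × 5.38) = 0.5923
Accumulation ratio R = 1 / (1 − e^(−kτ)) = 1 / (1 − 0.5923) = 2.453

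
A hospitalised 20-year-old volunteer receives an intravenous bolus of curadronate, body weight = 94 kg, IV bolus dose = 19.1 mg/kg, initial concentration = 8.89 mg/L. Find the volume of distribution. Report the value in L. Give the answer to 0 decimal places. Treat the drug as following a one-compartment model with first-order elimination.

Dose = 19.1 × 94 = 1795 mg
Vd = Dose / C₀ = 1795 / 8.89 = 201.9 L

202 L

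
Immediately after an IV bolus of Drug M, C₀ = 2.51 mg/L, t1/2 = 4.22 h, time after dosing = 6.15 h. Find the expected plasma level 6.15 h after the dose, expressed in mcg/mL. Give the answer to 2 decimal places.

k = ln2 / t½ = 0.693147 / 4.22 = 0.1643 h⁻¹
C = C₀ · e^(−k·t) = 2.510 × e^(−0.1643 × 6.15)
  = 2.510 × 0.3641 = 0.9139 mg/L
(0.9139 mg/L = 0.9139 mcg/mL)

0.91 mcg/mL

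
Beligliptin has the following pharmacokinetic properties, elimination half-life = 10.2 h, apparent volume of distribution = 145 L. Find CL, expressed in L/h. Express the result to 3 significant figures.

9.85 L/h

k = ln2 / t½ = 0.693147 / 10.2 = 0.06796 h⁻¹
CL = k × Vd = 0.06796 × 145 = 9.854 L/h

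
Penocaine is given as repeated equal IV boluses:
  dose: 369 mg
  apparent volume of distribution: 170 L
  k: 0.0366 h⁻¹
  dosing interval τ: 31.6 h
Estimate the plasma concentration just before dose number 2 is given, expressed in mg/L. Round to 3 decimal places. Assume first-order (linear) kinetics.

C₀ per dose = Dose / Vd = 369 / 170 = 2.171 mg/L
Fraction remaining after one interval: r = e^(−kτ) = e^(−0.03660 × 31.6) = 0.3146
Before dose 2, 1 dose has been given (aged 1τ).
C_trough = C₀ × r = 2.171 × 0.3146 = 0.6830 mg/L

0.683 mg/L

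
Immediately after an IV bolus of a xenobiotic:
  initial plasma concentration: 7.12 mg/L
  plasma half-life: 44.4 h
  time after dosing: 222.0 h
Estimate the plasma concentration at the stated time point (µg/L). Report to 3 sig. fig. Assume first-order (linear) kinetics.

k = ln2 / t½ = 0.693147 / 44.4 = 0.01561 h⁻¹
t / t½ = 222.0 / 44.4 = 5 half-lives
C = C₀ × (1/2)^5 = 7.120 × 0.03125 = 0.2225 mg/L
Convert: 0.2225 mg/L × 1000 = 222.5 µg/L

223 µg/L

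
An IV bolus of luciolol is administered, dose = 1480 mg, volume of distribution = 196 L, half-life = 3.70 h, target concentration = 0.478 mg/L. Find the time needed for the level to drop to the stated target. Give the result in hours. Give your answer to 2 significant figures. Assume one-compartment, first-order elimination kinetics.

15 h

C₀ = Dose / Vd = 1480 / 196 = 7.551 mg/L
k = ln2 / t½ = 0.693147 / 3.70 = 0.1873 h⁻¹
t = ln(C₀ / C) / k = ln(7.551 / 0.478) / 0.1873
  = ln(15.80) / 0.1873 = 2.760 / 0.1873 = 14.74 h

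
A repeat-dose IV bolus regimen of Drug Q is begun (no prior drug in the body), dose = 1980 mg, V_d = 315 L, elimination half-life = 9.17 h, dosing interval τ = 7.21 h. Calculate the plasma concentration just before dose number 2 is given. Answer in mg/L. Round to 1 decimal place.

3.6 mg/L

C₀ per dose = Dose / Vd = 1980 / 315 = 6.286 mg/L
k = ln2 / t½ = 0.693147 / 9.17 = 0.07559 h⁻¹
Fraction remaining after one interval: r = e^(−kτ) = e^(−0.07559 × 7.21) = 0.5798
Before dose 2, 1 dose has been given (aged 1τ).
C_trough = C₀ × r = 6.286 × 0.5798 = 3.645 mg/L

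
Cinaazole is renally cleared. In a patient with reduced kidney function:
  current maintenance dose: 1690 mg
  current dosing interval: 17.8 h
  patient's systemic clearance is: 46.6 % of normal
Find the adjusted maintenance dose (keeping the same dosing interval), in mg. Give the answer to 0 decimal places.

To keep the same average steady-state level, dosing rate must scale with clearance.
CL ratio = 46.6 / 100 = 0.4660
New dose (same interval) = 1690 × 0.4660 = 787.5 mg

788 mg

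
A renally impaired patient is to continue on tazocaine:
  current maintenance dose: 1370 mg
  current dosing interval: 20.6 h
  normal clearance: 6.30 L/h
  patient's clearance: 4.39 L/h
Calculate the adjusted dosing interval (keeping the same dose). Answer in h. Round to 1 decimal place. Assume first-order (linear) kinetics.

29.6 h

To keep the same average steady-state level, dosing rate must scale with clearance.
CL ratio = 4.39 / 6.30 = 0.6968
New interval (same dose) = 20.6 / 0.6968 = 29.56 h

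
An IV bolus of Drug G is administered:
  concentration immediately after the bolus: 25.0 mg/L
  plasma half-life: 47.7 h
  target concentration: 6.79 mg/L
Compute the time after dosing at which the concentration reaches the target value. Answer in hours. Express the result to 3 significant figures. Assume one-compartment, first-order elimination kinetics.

k = ln2 / t½ = 0.693147 / 47.7 = 0.01453 h⁻¹
t = ln(C₀ / C) / k = ln(25.00 / 6.79) / 0.01453
  = ln(3.682) / 0.01453 = 1.303 / 0.01453 = 89.68 h

89.7 h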